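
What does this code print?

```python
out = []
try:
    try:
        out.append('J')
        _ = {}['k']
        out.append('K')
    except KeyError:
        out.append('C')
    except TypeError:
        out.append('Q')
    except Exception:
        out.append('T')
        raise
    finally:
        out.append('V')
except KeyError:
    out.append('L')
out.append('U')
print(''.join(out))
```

Execution trace: 'J' (inner try body) → 'C' (inner except KeyError) → 'V' (inner finally) → 'U' (after the try/except). Output: JCVU

Answer: JCVU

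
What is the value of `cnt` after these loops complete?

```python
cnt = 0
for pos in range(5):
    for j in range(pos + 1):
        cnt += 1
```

Triangle: 1 + 2 + ... + 5
`cnt` takes the values: 0 → 1 → 2 → 3 → 4 → 5 → 6 → 7 → 8 → 9 → 10 → 11 → 12 → 13 → 14 → 15

Answer: 15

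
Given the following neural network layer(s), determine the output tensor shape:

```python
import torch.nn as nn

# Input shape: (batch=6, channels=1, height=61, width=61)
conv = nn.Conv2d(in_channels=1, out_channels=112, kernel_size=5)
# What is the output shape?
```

Input: (6, 1, 61, 61) -> Output: (6, 112, 57, 57)

Answer: (6, 112, 57, 57)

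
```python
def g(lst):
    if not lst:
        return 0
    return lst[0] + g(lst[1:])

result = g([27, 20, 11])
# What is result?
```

27 + 20 + 11 + 0 = 58

Answer: 58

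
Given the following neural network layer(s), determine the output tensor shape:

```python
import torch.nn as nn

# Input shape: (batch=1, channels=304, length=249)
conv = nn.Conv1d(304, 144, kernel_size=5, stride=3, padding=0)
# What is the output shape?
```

Input: (1, 304, 249) -> Output: (1, 144, 82)

Answer: (1, 144, 82)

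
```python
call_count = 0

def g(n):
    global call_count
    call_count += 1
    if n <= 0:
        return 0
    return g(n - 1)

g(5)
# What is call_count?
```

Linear recursion stepping by 1: 6 calls from n=5 down to ≤0.

Answer: 6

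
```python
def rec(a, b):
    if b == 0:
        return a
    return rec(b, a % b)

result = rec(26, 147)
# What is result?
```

rec(26, 147) -> rec(147, 26) -> rec(26, 17) -> rec(17, 9) -> rec(9, 8) -> rec(8, 1) -> rec(1, 0) -> 1

Answer: 1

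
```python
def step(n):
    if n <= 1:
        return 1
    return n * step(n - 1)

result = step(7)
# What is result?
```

step(7) = 7 * 6 * 5 * 4 * 3 * 2 * 1 = 5040

Answer: 5040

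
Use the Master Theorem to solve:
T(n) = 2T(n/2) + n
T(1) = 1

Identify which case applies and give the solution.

a=2, b=2, f(n)=n. log_2(2) = 1. Since c=1 = 1, Case 2 applies: T(n) = Θ(n^log_b(a) · log n) = O(n log n).

Answer: O(n log n) - Case 2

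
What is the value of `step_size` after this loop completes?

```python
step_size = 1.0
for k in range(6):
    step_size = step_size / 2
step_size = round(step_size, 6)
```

Halving LR 6 times: 1 / 2^6
`step_size` takes the values: 1.0 → 0.5 → 0.25 → 0.125 → 0.0625 → 0.03125 → 0.015625

Answer: 0.015625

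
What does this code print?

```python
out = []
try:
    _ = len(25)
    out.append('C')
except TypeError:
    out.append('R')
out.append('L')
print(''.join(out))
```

Execution trace: 'R' (except TypeError) → 'L' (after the try/except). Output: RL

Answer: RL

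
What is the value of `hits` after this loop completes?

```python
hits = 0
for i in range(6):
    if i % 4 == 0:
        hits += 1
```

Count numbers divisible by 4 in range(6)
`hits` takes the values: 0 → 1 → 2

Answer: 2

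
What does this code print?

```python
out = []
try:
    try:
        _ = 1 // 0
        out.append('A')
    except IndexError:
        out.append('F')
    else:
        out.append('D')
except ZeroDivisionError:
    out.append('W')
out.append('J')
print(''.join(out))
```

Execution trace: 'W' (outer except ZeroDivisionError) → 'J' (after the try/except). Output: WJ

Answer: WJ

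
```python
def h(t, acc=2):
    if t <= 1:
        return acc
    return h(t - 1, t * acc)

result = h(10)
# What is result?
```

Accumulator trace (n, acc): (10, 2) -> (9, 20) -> (8, 180) -> (7, 1440) -> (6, 10080) -> (5, 60480) -> (4, 302400) -> (3, 1209600) -> (2, 3628800) -> (1, 7257600) -> return 7257600

Answer: 7257600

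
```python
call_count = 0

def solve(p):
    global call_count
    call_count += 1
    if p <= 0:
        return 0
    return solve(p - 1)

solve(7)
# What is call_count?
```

Linear recursion stepping by 1: 8 calls from p=7 down to ≤0.

Answer: 8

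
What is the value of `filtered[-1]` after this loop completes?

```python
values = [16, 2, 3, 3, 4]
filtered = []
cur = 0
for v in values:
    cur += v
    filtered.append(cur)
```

Cumulative sum ends at 28
`filtered` takes the values: [] → [16] → [16, 18] → [16, 18, 21] → [16, 18, 21, 24] → [16, 18, 21, 24, 28]
So `filtered[-1]` = 28

Answer: 28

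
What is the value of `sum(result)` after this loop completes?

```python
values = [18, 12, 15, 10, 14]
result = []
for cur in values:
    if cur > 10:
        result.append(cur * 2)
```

Sum of doubled values > 10
`result` takes the values: [] → [36] → [36, 24] → [36, 24, 30] → [36, 24, 30, 28]
So `sum(result)` = 118

Answer: 118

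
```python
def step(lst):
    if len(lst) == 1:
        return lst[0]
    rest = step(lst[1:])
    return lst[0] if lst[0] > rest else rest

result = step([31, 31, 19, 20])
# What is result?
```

Recursive max over [31, 31, 19, 20] = 31

Answer: 31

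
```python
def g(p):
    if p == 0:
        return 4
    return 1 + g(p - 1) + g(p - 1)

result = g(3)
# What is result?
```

g(p) = 1 + 2·g(p-1), g(0)=4. Closed form: (4+1)·2^3 - 1 = 39.

Answer: 39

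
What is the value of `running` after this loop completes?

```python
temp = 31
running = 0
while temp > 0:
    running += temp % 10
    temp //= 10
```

Sum digits of 31
`running` takes the values: 0 → 1 → 4

Answer: 4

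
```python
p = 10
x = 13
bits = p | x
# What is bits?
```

Trace:
`p = 10` → p = 10
`x = 13` → x = 13
`bits = p | x` → bits = 15
So bits = 15

Answer: 15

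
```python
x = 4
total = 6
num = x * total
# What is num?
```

Trace:
`x = 4` → x = 4
`total = 6` → total = 6
`num = x * total` → num = 24
So num = 24

Answer: 24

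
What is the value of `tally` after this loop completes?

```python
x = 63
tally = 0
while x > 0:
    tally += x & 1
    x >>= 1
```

Count set bits in 63 (binary: 0b111111)
`tally` takes the values: 0 → 1 → 2 → 3 → 4 → 5 → 6

Answer: 6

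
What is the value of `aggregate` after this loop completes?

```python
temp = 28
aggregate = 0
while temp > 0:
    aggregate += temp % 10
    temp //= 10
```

Sum digits of 28
`aggregate` takes the values: 0 → 8 → 10

Answer: 10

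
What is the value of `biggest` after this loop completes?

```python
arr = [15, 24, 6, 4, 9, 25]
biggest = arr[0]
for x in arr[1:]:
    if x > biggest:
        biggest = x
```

Maximum of [15, 24, 6, 4, 9, 25]
`biggest` takes the values: 15 → 24 → 25

Answer: 25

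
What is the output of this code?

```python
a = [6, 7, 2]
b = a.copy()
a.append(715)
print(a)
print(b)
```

Key concept: list.copy() creates independent copy.
Step by step:
`a = [6, 7, 2]` → a = [6, 7, 2]
`b = a.copy()` → b = [6, 7, 2]
`a.append(715)` → a = [6, 7, 2, 715]
`print(a)` → prints [6, 7, 2, 715]
`print(b)` → prints [6, 7, 2]

Answer:
[6, 7, 2, 715]
[6, 7, 2]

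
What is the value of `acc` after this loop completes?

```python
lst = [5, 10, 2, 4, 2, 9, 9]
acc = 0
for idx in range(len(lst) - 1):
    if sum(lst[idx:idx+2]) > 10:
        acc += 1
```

Count windows with sum > 10
`acc` takes the values: 0 → 1 → 2 → 3 → 4

Answer: 4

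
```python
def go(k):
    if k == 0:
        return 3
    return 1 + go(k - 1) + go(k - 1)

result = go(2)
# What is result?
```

go(k) = 1 + 2·go(k-1), go(0)=3. Closed form: (3+1)·2^2 - 1 = 15.

Answer: 15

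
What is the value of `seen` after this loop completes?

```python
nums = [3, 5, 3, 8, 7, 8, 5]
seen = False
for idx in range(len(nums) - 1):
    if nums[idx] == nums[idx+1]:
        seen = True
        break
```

Check consecutive duplicates in [3, 5, 3, 8, 7, 8, 5]
`seen` takes the values: False

Answer: False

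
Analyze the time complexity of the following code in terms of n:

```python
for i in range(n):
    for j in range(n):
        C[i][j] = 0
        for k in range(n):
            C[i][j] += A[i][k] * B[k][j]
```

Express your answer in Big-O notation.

This is Naive matrix multiplication. Time complexity: O(n³).

Answer: O(n³)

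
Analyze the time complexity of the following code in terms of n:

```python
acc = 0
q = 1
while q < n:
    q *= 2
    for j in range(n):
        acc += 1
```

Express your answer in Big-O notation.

Each loop level contributes: log n × n. Multiplying the contributions gives O(n log n).

Answer: O(n log n)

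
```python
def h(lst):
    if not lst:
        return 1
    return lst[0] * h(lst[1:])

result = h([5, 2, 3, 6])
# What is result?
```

Product over [5, 2, 3, 6] = 5 * 2 * 3 * 6 = 180

Answer: 180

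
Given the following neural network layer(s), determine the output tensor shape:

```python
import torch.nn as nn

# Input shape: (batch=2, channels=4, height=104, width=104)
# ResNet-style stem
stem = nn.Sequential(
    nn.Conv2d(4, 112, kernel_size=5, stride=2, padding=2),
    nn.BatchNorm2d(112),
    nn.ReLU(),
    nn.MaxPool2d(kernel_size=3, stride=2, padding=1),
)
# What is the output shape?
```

Input: (2, 4, 104, 104) -> after Conv2d 5x5 stride=2: (2, 112, 52, 52) -> Output: (2, 112, 26, 26)

Answer: (2, 112, 26, 26)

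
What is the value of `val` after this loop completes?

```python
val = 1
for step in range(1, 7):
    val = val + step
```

Start at 1, add 1 through 6
`val` takes the values: 1 → 2 → 4 → 7 → 11 → 16 → 22

Answer: 22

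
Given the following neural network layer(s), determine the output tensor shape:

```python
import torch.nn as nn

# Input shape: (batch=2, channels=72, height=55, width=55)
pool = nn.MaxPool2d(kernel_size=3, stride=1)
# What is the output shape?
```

Input: (2, 72, 55, 55) -> Output: (2, 72, 53, 53)

Answer: (2, 72, 53, 53)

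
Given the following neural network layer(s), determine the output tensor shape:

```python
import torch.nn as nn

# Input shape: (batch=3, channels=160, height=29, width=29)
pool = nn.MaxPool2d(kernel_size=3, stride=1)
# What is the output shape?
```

Input: (3, 160, 29, 29) -> Output: (3, 160, 27, 27)

Answer: (3, 160, 27, 27)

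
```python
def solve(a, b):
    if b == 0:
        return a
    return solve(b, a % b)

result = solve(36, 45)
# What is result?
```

solve(36, 45) -> solve(45, 36) -> solve(36, 9) -> solve(9, 0) -> 9

Answer: 9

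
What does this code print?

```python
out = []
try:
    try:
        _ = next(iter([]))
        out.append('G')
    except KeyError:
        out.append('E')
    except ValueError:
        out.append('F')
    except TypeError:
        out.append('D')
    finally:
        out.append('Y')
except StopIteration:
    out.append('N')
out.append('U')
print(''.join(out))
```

Execution trace: 'Y' (finally) → 'N' (outer except StopIteration) → 'U' (after the try/except). Output: YNU

Answer: YNU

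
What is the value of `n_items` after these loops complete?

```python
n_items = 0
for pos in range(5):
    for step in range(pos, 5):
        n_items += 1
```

Upper triangle: 5 + 4 + ... + 1
`n_items` takes the values: 0 → 1 → 2 → 3 → 4 → 5 → 6 → 7 → 8 → 9 → 10 → 11 → 12 → 13 → 14 → 15

Answer: 15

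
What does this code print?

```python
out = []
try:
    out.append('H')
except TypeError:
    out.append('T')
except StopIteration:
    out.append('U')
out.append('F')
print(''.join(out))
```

Execution trace: 'H' (try body, no exception) → 'F' (after the try/except). Output: HF

Answer: HF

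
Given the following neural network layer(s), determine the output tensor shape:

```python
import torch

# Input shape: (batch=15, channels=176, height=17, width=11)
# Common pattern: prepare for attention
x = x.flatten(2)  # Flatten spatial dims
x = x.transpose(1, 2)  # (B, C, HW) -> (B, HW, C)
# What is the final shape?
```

Input: (15, 176, 17, 11) -> after flatten(2): (15, 176, 187) -> Output: (15, 187, 176)

Answer: (15, 187, 176)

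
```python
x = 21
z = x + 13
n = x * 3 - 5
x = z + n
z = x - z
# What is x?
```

Trace:
`x = 21` → x = 21
`z = x + 13` → z = 34
`n = x * 3 - 5` → n = 58
`x = z + n` → x = 92
`z = x - z` → z = 58
So x = 92

Answer: 92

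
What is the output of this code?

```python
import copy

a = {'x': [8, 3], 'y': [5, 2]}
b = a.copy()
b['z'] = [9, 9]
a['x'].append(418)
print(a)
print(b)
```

Key concept: shallow copy of dict with mutable values.
Step by step:
`a = {'x': [8, 3], 'y': [5, 2]}` → a = {'x': [8, 3], 'y': [5, 2]}
`b = a.copy()` → b = {'x': [8, 3], 'y': [5, 2]}
`b['z'] = [9, 9]` → b = {'x': [8, 3], 'y': [5, 2], 'z': [9, 9]}
`a['x'].append(418)` → a = {'x': [8, 3, 418], 'y': [5, 2]}; b = {'x': [8, 3, 418], 'y': [5, 2], 'z': [9, 9]}
`print(a)` → prints {'x': [8, 3, 418], 'y': [5, 2]}
`print(b)` → prints {'x': [8, 3, 418], 'y': [5, 2], 'z': [9, 9]}

Answer:
{'x': [8, 3, 418], 'y': [5, 2]}
{'x': [8, 3, 418], 'y': [5, 2], 'z': [9, 9]}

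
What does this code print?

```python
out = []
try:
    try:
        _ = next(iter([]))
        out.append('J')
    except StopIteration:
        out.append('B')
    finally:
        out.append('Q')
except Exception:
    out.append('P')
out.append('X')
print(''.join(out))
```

Execution trace: 'B' (inner except StopIteration) → 'Q' (inner finally) → 'X' (after the try/except). Output: BQX

Answer: BQX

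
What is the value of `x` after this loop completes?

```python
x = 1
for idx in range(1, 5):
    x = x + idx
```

Start at 1, add 1 through 4
`x` takes the values: 1 → 2 → 4 → 7 → 11

Answer: 11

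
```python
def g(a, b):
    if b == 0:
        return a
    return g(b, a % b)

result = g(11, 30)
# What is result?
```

g(11, 30) -> g(30, 11) -> g(11, 8) -> g(8, 3) -> g(3, 2) -> g(2, 1) -> g(1, 0) -> 1

Answer: 1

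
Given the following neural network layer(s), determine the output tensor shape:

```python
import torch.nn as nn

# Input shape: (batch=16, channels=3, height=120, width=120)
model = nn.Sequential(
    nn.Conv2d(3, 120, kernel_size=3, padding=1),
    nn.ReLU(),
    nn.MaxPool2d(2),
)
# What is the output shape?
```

Input: (16, 3, 120, 120) -> after Conv2d: (16, 120, 120, 120) -> after ReLU: (16, 120, 120, 120) -> Output: (16, 120, 60, 60)

Answer: (16, 120, 60, 60)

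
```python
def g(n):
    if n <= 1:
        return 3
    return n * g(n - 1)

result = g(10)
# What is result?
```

g(10) = 10 * 9 * 8 * 7 * 6 * 5 * 4 * 3 * 2 * 3 = 10886400

Answer: 10886400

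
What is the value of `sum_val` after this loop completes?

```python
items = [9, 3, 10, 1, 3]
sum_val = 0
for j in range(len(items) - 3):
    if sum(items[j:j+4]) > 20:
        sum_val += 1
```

Count windows with sum > 20
`sum_val` takes the values: 0 → 1

Answer: 1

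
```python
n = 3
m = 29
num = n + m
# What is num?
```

Trace:
`n = 3` → n = 3
`m = 29` → m = 29
`num = n + m` → num = 32
So num = 32

Answer: 32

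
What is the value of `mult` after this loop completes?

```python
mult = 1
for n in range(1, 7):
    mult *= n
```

6! = 720
`mult` takes the values: 1 → 2 → 6 → 24 → 120 → 720

Answer: 720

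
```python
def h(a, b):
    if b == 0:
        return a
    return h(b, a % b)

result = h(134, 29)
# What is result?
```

h(134, 29) -> h(29, 18) -> h(18, 11) -> h(11, 7) -> h(7, 4) -> h(4, 3) -> h(3, 1) -> h(1, 0) -> 1

Answer: 1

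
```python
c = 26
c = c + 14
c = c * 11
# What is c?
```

Trace:
`c = 26` → c = 26
`c = c + 14` → c = 40
`c = c * 11` → c = 440
So c = 440

Answer: 440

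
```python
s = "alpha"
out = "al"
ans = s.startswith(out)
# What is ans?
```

Trace:
`s = "alpha"` → s = 'alpha'
`out = "al"` → out = 'al'
`ans = s.startswith(out)` → ans = True
So ans = True

Answer: True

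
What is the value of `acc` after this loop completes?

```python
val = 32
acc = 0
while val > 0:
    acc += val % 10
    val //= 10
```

Sum digits of 32
`acc` takes the values: 0 → 2 → 5

Answer: 5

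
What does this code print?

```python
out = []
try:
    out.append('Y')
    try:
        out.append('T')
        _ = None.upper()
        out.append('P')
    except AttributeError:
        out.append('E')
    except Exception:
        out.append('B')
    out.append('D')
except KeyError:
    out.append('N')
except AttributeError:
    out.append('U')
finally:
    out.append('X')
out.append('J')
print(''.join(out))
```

Execution trace: 'Y' (try body) → 'T' (inner try body) → 'E' (inner except AttributeError) → 'D' (try body, no exception) → 'X' (finally) → 'J' (after the try/except). Output: YTEDXJ

Answer: YTEDXJ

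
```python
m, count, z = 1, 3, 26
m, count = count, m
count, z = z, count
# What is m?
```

Trace:
`m, count, z = 1, 3, 26` → m = 1; count = 3; z = 26
`m, count = count, m` → m = 3; count = 1
`count, z = z, count` → count = 26; z = 1
So m = 3

Answer: 3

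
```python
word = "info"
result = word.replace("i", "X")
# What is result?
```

Trace:
`word = "info"` → word = 'info'
`result = word.replace("i", "X")` → result = 'Xnfo'
So result = 'Xnfo'

Answer: 'Xnfo'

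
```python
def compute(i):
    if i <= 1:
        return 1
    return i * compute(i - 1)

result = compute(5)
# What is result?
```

compute(5) = 5 * 4 * 3 * 2 * 1 = 120

Answer: 120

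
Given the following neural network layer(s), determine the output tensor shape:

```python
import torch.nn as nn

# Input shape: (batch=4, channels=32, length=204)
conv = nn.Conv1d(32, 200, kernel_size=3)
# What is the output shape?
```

Input: (4, 32, 204) -> Output: (4, 200, 202)

Answer: (4, 200, 202)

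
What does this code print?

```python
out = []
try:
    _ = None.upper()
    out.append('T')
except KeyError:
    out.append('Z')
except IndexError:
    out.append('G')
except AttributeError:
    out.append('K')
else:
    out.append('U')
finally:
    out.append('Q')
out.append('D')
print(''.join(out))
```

Execution trace: 'K' (except AttributeError) → 'Q' (finally) → 'D' (after the try/except). Output: KQD

Answer: KQD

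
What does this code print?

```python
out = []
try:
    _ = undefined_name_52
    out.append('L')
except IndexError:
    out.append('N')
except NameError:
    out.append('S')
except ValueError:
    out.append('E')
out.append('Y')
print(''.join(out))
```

Execution trace: 'S' (except NameError) → 'Y' (after the try/except). Output: SY

Answer: SY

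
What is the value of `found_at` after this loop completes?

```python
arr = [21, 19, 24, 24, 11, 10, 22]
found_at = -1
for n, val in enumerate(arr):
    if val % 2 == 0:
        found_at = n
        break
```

First even number index in [21, 19, 24, 24, 11, 10, 22]
`found_at` takes the values: -1 → 2

Answer: 2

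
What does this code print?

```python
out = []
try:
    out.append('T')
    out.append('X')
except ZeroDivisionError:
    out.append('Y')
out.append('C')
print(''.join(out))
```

Execution trace: 'T' (try body) → 'X' (try body, no exception) → 'C' (after the try/except). Output: TXC

Answer: TXC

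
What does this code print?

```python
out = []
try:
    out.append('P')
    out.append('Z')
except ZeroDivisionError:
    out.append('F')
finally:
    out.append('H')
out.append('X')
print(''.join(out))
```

Execution trace: 'P' (try body) → 'Z' (try body, no exception) → 'H' (finally) → 'X' (after the try/except). Output: PZHX

Answer: PZHX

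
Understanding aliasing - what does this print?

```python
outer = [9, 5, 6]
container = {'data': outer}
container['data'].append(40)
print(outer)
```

Key concept: dict holds reference to list.
Step by step:
`outer = [9, 5, 6]` → outer = [9, 5, 6]
`container = {'data': outer}` → container = {'data': [9, 5, 6]}
`container['data'].append(40)` → outer = [9, 5, 6, 40]; container = {'data': [9, 5, 6, 40]}
`print(outer)` → prints [9, 5, 6, 40]

Answer: [9, 5, 6, 40]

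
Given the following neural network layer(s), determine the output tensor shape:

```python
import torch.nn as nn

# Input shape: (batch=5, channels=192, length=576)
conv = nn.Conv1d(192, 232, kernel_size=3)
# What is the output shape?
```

Input: (5, 192, 576) -> Output: (5, 232, 574)

Answer: (5, 232, 574)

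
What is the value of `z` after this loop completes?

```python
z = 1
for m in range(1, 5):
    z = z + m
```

Start at 1, add 1 through 4
`z` takes the values: 1 → 2 → 4 → 7 → 11

Answer: 11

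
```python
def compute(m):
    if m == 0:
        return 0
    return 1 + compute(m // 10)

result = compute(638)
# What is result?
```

Count of digits of 638: 3

Answer: 3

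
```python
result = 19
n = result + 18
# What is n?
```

Trace:
`result = 19` → result = 19
`n = result + 18` → n = 37
So n = 37

Answer: 37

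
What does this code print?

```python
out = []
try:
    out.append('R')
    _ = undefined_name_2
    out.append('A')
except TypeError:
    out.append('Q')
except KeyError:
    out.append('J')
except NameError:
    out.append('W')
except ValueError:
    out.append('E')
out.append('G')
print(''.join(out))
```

Execution trace: 'R' (try body) → 'W' (except NameError) → 'G' (after the try/except). Output: RWG

Answer: RWG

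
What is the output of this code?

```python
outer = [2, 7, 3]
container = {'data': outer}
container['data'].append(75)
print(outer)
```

Key concept: dict holds reference to list.
Step by step:
`outer = [2, 7, 3]` → outer = [2, 7, 3]
`container = {'data': outer}` → container = {'data': [2, 7, 3]}
`container['data'].append(75)` → outer = [2, 7, 3, 75]; container = {'data': [2, 7, 3, 75]}
`print(outer)` → prints [2, 7, 3, 75]

Answer: [2, 7, 3, 75]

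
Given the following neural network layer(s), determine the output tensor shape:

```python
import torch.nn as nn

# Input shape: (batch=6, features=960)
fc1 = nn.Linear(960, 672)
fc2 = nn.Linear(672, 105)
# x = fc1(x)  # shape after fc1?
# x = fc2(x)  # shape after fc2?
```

Input: (6, 960) -> after fc1: (6, 672) -> Output: (6, 105)

Answer: (6, 105)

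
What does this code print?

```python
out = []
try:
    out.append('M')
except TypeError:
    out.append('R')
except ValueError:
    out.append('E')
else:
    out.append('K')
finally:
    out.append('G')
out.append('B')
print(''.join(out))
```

Execution trace: 'M' (try body, no exception) → 'K' (else) → 'G' (finally) → 'B' (after the try/except). Output: MKGB

Answer: MKGB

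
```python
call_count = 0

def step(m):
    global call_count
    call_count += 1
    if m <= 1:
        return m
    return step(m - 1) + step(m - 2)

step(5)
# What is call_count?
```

Calls(m) = 1 + Calls(m-1) + Calls(m-2); Calls(0)=Calls(1)=1. For m=5 this gives 15.

Answer: 15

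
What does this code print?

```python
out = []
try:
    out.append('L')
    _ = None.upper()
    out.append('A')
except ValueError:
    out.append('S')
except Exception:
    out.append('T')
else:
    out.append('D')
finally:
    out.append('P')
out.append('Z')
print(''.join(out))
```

Execution trace: 'L' (try body) → 'T' (except Exception) → 'P' (finally) → 'Z' (after the try/except). Output: LTPZ

Answer: LTPZ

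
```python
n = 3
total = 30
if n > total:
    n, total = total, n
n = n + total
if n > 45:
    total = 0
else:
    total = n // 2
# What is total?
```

Trace:
`n = 3` → n = 3
`total = 30` → total = 30
`if n > total: ...` → n > total is False → no variable changes
`n = n + total` → n = 33
`if n > 45: ...` → n > 45 is False, take else branch → total = 16
So total = 16

Answer: 16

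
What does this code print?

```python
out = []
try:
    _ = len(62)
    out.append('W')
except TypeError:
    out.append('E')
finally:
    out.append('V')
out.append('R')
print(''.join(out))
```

Execution trace: 'E' (except TypeError) → 'V' (finally) → 'R' (after the try/except). Output: EVR

Answer: EVR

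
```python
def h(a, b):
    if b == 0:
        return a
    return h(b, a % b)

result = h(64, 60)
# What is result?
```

h(64, 60) -> h(60, 4) -> h(4, 0) -> 4

Answer: 4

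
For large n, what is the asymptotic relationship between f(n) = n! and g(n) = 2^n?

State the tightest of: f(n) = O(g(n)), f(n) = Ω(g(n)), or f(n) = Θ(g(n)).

n! vs 2^n: f(n) = Ω(g(n)) but not O(g(n)) — n! grows strictly faster than 2^n.

Answer: f(n) = Ω(g(n)) but not O(g(n)) — n! grows strictly faster than 2^n.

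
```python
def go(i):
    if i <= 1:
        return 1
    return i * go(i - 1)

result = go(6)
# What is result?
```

go(6) = 6 * 5 * 4 * 3 * 2 * 1 = 720

Answer: 720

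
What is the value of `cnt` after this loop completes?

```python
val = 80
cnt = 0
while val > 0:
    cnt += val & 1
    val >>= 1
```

Count set bits in 80 (binary: 0b1010000)
`cnt` takes the values: 0 → 1 → 2

Answer: 2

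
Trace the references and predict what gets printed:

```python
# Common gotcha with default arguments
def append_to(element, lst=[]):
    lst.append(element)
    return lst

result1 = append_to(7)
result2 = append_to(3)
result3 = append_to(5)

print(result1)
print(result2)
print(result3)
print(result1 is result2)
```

Key concept: mutable default argument gotcha.
Step by step:
`result1 = append_to(7)` → result1 = [7]
`result2 = append_to(3)` → result1 = [7, 3] (same object as result2); result2 = [7, 3] (same object as result1)
`result3 = append_to(5)` → result1 = [7, 3, 5] (same object as result2, result3); result2 = [7, 3, 5] (same object as result1, result3); result3 = [7, 3, 5] (same object as result1, result2)
`print(result1)` → prints [7, 3, 5]
`print(result2)` → prints [7, 3, 5]
`print(result3)` → prints [7, 3, 5]
`print(result1 is result2)` → prints True

Answer:
[7, 3, 5]
[7, 3, 5]
[7, 3, 5]
True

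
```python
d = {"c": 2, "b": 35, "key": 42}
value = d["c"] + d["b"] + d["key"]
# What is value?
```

Trace:
`d = {"c": 2, "b": 35, "key": 42}` → d = {'c': 2, 'b': 35, 'key': 42}
`value = d["c"] + d["b"] + d["key"]` → value = 79
So value = 79

Answer: 79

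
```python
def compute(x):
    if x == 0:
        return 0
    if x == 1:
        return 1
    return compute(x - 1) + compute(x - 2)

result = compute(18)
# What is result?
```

Build up from base cases: compute(0)=0, compute(1)=1, compute(2)=1, compute(3)=2, compute(4)=3, compute(5)=5, compute(6)=8, ..., compute(18)=2584

Answer: 2584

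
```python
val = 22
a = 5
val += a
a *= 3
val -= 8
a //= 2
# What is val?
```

Trace:
`val = 22` → val = 22
`a = 5` → a = 5
`val += a` → val = 27
`a *= 3` → a = 15
`val -= 8` → val = 19
`a //= 2` → a = 7
So val = 19

Answer: 19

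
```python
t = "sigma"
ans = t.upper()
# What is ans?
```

Trace:
`t = "sigma"` → t = 'sigma'
`ans = t.upper()` → ans = 'SIGMA'
So ans = 'SIGMA'

Answer: 'SIGMA'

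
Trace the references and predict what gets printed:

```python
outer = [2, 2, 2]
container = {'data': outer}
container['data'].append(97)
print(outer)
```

Key concept: dict holds reference to list.
Step by step:
`outer = [2, 2, 2]` → outer = [2, 2, 2]
`container = {'data': outer}` → container = {'data': [2, 2, 2]}
`container['data'].append(97)` → outer = [2, 2, 2, 97]; container = {'data': [2, 2, 2, 97]}
`print(outer)` → prints [2, 2, 2, 97]

Answer: [2, 2, 2, 97]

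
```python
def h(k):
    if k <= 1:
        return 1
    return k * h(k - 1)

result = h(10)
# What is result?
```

h(10) = 10 * 9 * 8 * 7 * 6 * 5 * 4 * 3 * 2 * 1 = 3628800

Answer: 3628800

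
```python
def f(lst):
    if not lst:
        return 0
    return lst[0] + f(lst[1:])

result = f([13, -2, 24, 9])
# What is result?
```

13 + (-2) + 24 + 9 + 0 = 44

Answer: 44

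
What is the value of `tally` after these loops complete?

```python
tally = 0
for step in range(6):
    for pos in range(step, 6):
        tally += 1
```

Upper triangle: 6 + 5 + ... + 1
`tally` takes the values: 0 → 1 → 2 → 3 → 4 → 5 → 6 → 7 → 8 → 9 → 10 → 11 → 12 → 13 → 14 → 15 → 16 → 17 → 18 → 19 → 20 → 21

Answer: 21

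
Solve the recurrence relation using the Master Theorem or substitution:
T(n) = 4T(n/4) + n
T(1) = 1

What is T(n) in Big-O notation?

By Master Theorem: a=4, b=4, f(n)=n. Since log_4(4) = 1 and f(n) = Θ(n^1), Case 2 applies. T(n) = O(n log n).

Answer: O(n log n)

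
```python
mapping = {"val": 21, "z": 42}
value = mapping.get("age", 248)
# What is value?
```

Trace:
`mapping = {"val": 21, "z": 42}` → mapping = {'val': 21, 'z': 42}
`value = mapping.get("age", 248)` → value = 248
So value = 248

Answer: 248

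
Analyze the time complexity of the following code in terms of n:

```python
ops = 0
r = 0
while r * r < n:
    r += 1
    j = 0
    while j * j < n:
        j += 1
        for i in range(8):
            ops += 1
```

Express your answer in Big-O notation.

Each loop level contributes: √n × √n × 1. Multiplying the contributions gives O(n).

Answer: O(n)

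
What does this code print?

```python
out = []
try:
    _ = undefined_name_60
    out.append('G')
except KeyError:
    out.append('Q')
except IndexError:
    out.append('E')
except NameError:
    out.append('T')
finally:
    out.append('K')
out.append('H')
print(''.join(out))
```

Execution trace: 'T' (except NameError) → 'K' (finally) → 'H' (after the try/except). Output: TKH

Answer: TKH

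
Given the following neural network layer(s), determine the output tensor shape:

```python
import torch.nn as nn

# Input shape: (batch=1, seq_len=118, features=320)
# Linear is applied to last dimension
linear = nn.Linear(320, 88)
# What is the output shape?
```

Input: (1, 118, 320) -> Output: (1, 118, 88)

Answer: (1, 118, 88)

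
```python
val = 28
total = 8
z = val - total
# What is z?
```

Trace:
`val = 28` → val = 28
`total = 8` → total = 8
`z = val - total` → z = 20
So z = 20

Answer: 20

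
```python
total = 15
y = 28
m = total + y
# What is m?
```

Trace:
`total = 15` → total = 15
`y = 28` → y = 28
`m = total + y` → m = 43
So m = 43

Answer: 43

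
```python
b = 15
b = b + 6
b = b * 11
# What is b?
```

Trace:
`b = 15` → b = 15
`b = b + 6` → b = 21
`b = b * 11` → b = 231
So b = 231

Answer: 231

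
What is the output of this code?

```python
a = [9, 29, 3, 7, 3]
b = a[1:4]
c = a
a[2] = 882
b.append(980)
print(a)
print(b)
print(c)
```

Key concept: slice vs alias.
Step by step:
`a = [9, 29, 3, 7, 3]` → a = [9, 29, 3, 7, 3]
`b = a[1:4]` → b = [29, 3, 7]
`c = a` → c = [9, 29, 3, 7, 3] (same object as a)
`a[2] = 882` → a = [9, 29, 882, 7, 3] (same object as c); c = [9, 29, 882, 7, 3] (same object as a)
`b.append(980)` → b = [29, 3, 7, 980]
`print(a)` → prints [9, 29, 882, 7, 3]
`print(b)` → prints [29, 3, 7, 980]
`print(c)` → prints [9, 29, 882, 7, 3]

Answer:
[9, 29, 882, 7, 3]
[29, 3, 7, 980]
[9, 29, 882, 7, 3]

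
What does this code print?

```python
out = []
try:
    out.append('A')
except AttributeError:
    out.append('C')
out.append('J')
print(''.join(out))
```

Execution trace: 'A' (try body, no exception) → 'J' (after the try/except). Output: AJ

Answer: AJ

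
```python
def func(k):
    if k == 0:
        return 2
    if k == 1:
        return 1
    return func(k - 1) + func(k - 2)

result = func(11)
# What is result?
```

Build up from base cases: func(0)=2, func(1)=1, func(2)=3, func(3)=4, func(4)=7, func(5)=11, func(6)=18, ..., func(11)=199

Answer: 199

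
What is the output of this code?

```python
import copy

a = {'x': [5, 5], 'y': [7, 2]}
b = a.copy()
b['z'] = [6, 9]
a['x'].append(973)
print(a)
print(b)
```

Key concept: shallow copy of dict with mutable values.
Step by step:
`a = {'x': [5, 5], 'y': [7, 2]}` → a = {'x': [5, 5], 'y': [7, 2]}
`b = a.copy()` → b = {'x': [5, 5], 'y': [7, 2]}
`b['z'] = [6, 9]` → b = {'x': [5, 5], 'y': [7, 2], 'z': [6, 9]}
`a['x'].append(973)` → a = {'x': [5, 5, 973], 'y': [7, 2]}; b = {'x': [5, 5, 973], 'y': [7, 2], 'z': [6, 9]}
`print(a)` → prints {'x': [5, 5, 973], 'y': [7, 2]}
`print(b)` → prints {'x': [5, 5, 973], 'y': [7, 2], 'z': [6, 9]}

Answer:
{'x': [5, 5, 973], 'y': [7, 2]}
{'x': [5, 5, 973], 'y': [7, 2], 'z': [6, 9]}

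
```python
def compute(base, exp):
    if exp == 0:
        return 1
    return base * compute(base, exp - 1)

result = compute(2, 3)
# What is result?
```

compute(2, 3) = 2 * 2 * 2 = 8

Answer: 8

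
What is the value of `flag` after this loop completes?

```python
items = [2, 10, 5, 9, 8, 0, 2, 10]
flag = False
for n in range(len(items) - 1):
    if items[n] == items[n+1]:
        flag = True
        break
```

Check consecutive duplicates in [2, 10, 5, 9, 8, 0, 2, 10]
`flag` takes the values: False

Answer: False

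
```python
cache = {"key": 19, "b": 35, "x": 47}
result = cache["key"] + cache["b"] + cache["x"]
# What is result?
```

Trace:
`cache = {"key": 19, "b": 35, "x": 47}` → cache = {'key': 19, 'b': 35, 'x': 47}
`result = cache["key"] + cache["b"] + cache["x"]` → result = 101
So result = 101

Answer: 101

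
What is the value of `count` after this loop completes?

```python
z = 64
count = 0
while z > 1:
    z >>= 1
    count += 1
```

Count right shifts until 1
`count` takes the values: 0 → 1 → 2 → 3 → 4 → 5 → 6

Answer: 6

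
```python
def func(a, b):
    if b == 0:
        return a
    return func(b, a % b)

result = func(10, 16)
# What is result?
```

func(10, 16) -> func(16, 10) -> func(10, 6) -> func(6, 4) -> func(4, 2) -> func(2, 0) -> 2

Answer: 2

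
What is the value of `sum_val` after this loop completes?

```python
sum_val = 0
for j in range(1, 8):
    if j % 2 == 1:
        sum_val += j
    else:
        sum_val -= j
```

Add odd, subtract even
`sum_val` takes the values: 0 → 1 → -1 → 2 → -2 → 3 → -3 → 4

Answer: 4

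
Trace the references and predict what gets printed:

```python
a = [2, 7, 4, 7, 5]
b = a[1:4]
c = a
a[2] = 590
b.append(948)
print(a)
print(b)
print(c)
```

Key concept: slice vs alias.
Step by step:
`a = [2, 7, 4, 7, 5]` → a = [2, 7, 4, 7, 5]
`b = a[1:4]` → b = [7, 4, 7]
`c = a` → c = [2, 7, 4, 7, 5] (same object as a)
`a[2] = 590` → a = [2, 7, 590, 7, 5] (same object as c); c = [2, 7, 590, 7, 5] (same object as a)
`b.append(948)` → b = [7, 4, 7, 948]
`print(a)` → prints [2, 7, 590, 7, 5]
`print(b)` → prints [7, 4, 7, 948]
`print(c)` → prints [2, 7, 590, 7, 5]

Answer:
[2, 7, 590, 7, 5]
[7, 4, 7, 948]
[2, 7, 590, 7, 5]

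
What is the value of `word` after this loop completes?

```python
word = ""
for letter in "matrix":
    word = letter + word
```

Reverse 'matrix'
`word` takes the values: "" → "m" → "am" → "tam" → "rtam" → "irtam" → "xirtam"

Answer: "xirtam"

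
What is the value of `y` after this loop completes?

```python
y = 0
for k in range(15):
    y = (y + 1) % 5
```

Increment mod 5, 15 times = 0
`y` takes the values: 0 → 1 → 2 → 3 → 4 → 0 → 1 → 2 → 3 → 4 → 0 → 1 → 2 → 3 → 4 → 0

Answer: 0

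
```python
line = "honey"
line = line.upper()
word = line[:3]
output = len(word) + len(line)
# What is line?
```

Trace:
`line = "honey"` → line = 'honey'
`line = line.upper()` → line = 'HONEY'
`word = line[:3]` → word = 'HON'
`output = len(word) + len(line)` → output = 8
So line = 'HONEY'

Answer: 'HONEY'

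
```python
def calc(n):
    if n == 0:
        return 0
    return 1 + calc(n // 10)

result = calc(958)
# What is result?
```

Count of digits of 958: 3

Answer: 3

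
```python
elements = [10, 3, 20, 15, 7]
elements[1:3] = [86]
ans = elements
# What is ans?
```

Trace:
`elements = [10, 3, 20, 15, 7]` → elements = [10, 3, 20, 15, 7]
`elements[1:3] = [86]` → elements = [10, 86, 15, 7]
`ans = elements` → ans = [10, 86, 15, 7]
So ans = [10, 86, 15, 7]

Answer: [10, 86, 15, 7]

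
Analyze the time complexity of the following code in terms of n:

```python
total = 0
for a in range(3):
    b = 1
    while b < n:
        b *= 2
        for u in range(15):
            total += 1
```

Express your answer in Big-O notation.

Each loop level contributes: 1 × log n × 1. Multiplying the contributions gives O(log n).

Answer: O(log n)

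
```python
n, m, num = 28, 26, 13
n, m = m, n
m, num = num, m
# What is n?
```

Trace:
`n, m, num = 28, 26, 13` → n = 28; m = 26; num = 13
`n, m = m, n` → n = 26; m = 28
`m, num = num, m` → m = 13; num = 28
So n = 26

Answer: 26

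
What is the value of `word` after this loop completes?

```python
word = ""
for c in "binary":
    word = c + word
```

Reverse 'binary'
`word` takes the values: "" → "b" → "ib" → "nib" → "anib" → "ranib" → "yranib"

Answer: "yranib"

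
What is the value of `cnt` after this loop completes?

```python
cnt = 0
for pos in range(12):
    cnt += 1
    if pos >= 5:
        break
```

Loop breaks when pos reaches 5, cnt is 6
`cnt` takes the values: 0 → 1 → 2 → 3 → 4 → 5 → 6

Answer: 6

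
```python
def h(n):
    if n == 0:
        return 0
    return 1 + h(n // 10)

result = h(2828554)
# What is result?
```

Count of digits of 2828554: 7

Answer: 7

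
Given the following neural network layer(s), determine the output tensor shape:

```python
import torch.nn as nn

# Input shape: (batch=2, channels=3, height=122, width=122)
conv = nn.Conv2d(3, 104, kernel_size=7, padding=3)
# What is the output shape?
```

Input: (2, 3, 122, 122) -> Output: (2, 104, 122, 122)

Answer: (2, 104, 122, 122)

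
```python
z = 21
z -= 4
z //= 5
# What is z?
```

Trace:
`z = 21` → z = 21
`z -= 4` → z = 17
`z //= 5` → z = 3
So z = 3

Answer: 3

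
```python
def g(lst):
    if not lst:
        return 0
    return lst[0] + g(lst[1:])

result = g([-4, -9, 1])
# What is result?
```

(-4) + (-9) + 1 + 0 = -12

Answer: -12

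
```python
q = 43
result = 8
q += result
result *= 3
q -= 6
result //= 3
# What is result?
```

Trace:
`q = 43` → q = 43
`result = 8` → result = 8
`q += result` → q = 51
`result *= 3` → result = 24
`q -= 6` → q = 45
`result //= 3` → result = 8
So result = 8

Answer: 8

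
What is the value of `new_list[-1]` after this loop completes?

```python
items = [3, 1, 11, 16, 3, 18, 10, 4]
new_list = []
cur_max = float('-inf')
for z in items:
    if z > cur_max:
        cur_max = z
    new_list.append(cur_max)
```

Running max ends at 18
`new_list` takes the values: [] → [3] → [3, 3] → [3, 3, 11] → [3, 3, 11, 16] → [3, 3, 11, 16, 16] → [3, 3, 11, 16, 16, 18] → [3, 3, 11, 16, 16, 18, 18] → [3, 3, 11, 16, 16, 18, 18, 18]
So `new_list[-1]` = 18

Answer: 18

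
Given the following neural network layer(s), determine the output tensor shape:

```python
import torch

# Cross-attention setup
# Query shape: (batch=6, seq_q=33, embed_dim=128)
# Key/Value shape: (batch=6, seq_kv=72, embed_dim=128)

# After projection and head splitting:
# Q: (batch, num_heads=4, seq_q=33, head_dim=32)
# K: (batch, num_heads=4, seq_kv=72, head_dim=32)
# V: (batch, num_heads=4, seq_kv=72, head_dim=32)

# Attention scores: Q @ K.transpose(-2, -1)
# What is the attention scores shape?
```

Input: (6, 33, 128) -> Output: (6, 4, 33, 72)

Answer: (6, 4, 33, 72)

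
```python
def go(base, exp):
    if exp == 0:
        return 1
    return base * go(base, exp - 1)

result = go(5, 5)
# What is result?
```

go(5, 5) = 5 * 5 * 5 * 5 * 5 = 3125

Answer: 3125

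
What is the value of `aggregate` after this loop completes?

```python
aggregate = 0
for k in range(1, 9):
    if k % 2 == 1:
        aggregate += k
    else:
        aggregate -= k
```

Add odd, subtract even
`aggregate` takes the values: 0 → 1 → -1 → 2 → -2 → 3 → -3 → 4 → -4

Answer: -4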